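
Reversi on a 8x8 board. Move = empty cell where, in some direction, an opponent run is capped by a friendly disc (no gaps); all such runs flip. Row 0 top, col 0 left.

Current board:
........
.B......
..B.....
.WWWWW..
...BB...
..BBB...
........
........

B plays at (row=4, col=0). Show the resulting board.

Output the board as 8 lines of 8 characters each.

Place B at (4,0); scan 8 dirs for brackets.
Dir NW: edge -> no flip
Dir N: first cell '.' (not opp) -> no flip
Dir NE: opp run (3,1) capped by B -> flip
Dir W: edge -> no flip
Dir E: first cell '.' (not opp) -> no flip
Dir SW: edge -> no flip
Dir S: first cell '.' (not opp) -> no flip
Dir SE: first cell '.' (not opp) -> no flip
All flips: (3,1)

Answer: ........
.B......
..B.....
.BWWWW..
B..BB...
..BBB...
........
........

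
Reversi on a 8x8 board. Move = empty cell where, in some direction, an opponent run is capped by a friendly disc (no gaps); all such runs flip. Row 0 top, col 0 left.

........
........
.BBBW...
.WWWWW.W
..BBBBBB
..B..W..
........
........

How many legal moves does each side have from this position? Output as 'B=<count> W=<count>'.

-- B to move --
(1,3): flips 2 -> legal
(1,4): flips 2 -> legal
(1,5): flips 2 -> legal
(2,0): flips 1 -> legal
(2,5): flips 3 -> legal
(2,6): flips 1 -> legal
(2,7): flips 1 -> legal
(3,0): no bracket -> illegal
(3,6): no bracket -> illegal
(4,0): flips 1 -> legal
(4,1): flips 2 -> legal
(5,4): no bracket -> illegal
(5,6): no bracket -> illegal
(6,4): flips 1 -> legal
(6,5): flips 1 -> legal
(6,6): flips 1 -> legal
B mobility = 12
-- W to move --
(1,0): flips 1 -> legal
(1,1): flips 2 -> legal
(1,2): flips 2 -> legal
(1,3): flips 2 -> legal
(1,4): flips 1 -> legal
(2,0): flips 3 -> legal
(3,0): no bracket -> illegal
(3,6): no bracket -> illegal
(4,1): no bracket -> illegal
(5,1): flips 1 -> legal
(5,3): flips 3 -> legal
(5,4): flips 2 -> legal
(5,6): flips 1 -> legal
(5,7): flips 2 -> legal
(6,1): flips 2 -> legal
(6,2): flips 2 -> legal
(6,3): no bracket -> illegal
W mobility = 13

Answer: B=12 W=13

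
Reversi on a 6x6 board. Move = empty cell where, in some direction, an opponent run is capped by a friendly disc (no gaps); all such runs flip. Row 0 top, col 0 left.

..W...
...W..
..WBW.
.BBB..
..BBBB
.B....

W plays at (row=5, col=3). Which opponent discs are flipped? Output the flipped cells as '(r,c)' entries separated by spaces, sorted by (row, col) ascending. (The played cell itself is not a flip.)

Answer: (2,3) (3,3) (4,3)

Derivation:
Dir NW: opp run (4,2) (3,1), next='.' -> no flip
Dir N: opp run (4,3) (3,3) (2,3) capped by W -> flip
Dir NE: opp run (4,4), next='.' -> no flip
Dir W: first cell '.' (not opp) -> no flip
Dir E: first cell '.' (not opp) -> no flip
Dir SW: edge -> no flip
Dir S: edge -> no flip
Dir SE: edge -> no flip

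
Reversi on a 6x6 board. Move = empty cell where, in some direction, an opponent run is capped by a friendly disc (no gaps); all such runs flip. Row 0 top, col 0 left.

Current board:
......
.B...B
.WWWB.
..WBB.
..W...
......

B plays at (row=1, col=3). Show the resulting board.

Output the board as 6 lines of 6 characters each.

Answer: ......
.B.B.B
.WWBB.
..WBB.
..W...
......

Derivation:
Place B at (1,3); scan 8 dirs for brackets.
Dir NW: first cell '.' (not opp) -> no flip
Dir N: first cell '.' (not opp) -> no flip
Dir NE: first cell '.' (not opp) -> no flip
Dir W: first cell '.' (not opp) -> no flip
Dir E: first cell '.' (not opp) -> no flip
Dir SW: opp run (2,2), next='.' -> no flip
Dir S: opp run (2,3) capped by B -> flip
Dir SE: first cell 'B' (not opp) -> no flip
All flips: (2,3)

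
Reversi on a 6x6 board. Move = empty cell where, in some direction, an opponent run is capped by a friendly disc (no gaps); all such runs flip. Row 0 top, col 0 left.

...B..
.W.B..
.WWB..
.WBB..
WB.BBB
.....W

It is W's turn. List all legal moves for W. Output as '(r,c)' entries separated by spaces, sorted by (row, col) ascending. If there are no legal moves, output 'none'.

Answer: (0,4) (2,4) (3,4) (3,5) (4,2) (5,1) (5,4)

Derivation:
(0,2): no bracket -> illegal
(0,4): flips 1 -> legal
(1,2): no bracket -> illegal
(1,4): no bracket -> illegal
(2,4): flips 1 -> legal
(3,0): no bracket -> illegal
(3,4): flips 2 -> legal
(3,5): flips 1 -> legal
(4,2): flips 2 -> legal
(5,0): no bracket -> illegal
(5,1): flips 1 -> legal
(5,2): no bracket -> illegal
(5,3): no bracket -> illegal
(5,4): flips 2 -> legal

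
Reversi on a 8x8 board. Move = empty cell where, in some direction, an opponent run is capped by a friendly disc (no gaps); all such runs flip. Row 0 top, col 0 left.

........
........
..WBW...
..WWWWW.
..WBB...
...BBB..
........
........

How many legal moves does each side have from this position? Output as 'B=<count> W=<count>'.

Answer: B=8 W=10

Derivation:
-- B to move --
(1,1): flips 2 -> legal
(1,2): no bracket -> illegal
(1,3): no bracket -> illegal
(1,4): flips 2 -> legal
(1,5): no bracket -> illegal
(2,1): flips 2 -> legal
(2,5): flips 2 -> legal
(2,6): flips 1 -> legal
(2,7): no bracket -> illegal
(3,1): flips 1 -> legal
(3,7): no bracket -> illegal
(4,1): flips 2 -> legal
(4,5): flips 1 -> legal
(4,6): no bracket -> illegal
(4,7): no bracket -> illegal
(5,1): no bracket -> illegal
(5,2): no bracket -> illegal
B mobility = 8
-- W to move --
(1,2): flips 1 -> legal
(1,3): flips 1 -> legal
(1,4): flips 1 -> legal
(4,5): flips 2 -> legal
(4,6): no bracket -> illegal
(5,2): flips 1 -> legal
(5,6): no bracket -> illegal
(6,2): flips 2 -> legal
(6,3): flips 2 -> legal
(6,4): flips 3 -> legal
(6,5): flips 2 -> legal
(6,6): flips 2 -> legal
W mobility = 10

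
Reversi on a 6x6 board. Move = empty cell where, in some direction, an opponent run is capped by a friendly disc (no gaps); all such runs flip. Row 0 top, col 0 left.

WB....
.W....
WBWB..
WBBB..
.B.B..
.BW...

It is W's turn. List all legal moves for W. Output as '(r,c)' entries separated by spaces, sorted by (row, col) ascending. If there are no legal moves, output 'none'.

Answer: (0,2) (1,2) (2,4) (3,4) (4,0) (4,2) (4,4) (5,0)

Derivation:
(0,2): flips 1 -> legal
(1,0): no bracket -> illegal
(1,2): flips 1 -> legal
(1,3): no bracket -> illegal
(1,4): no bracket -> illegal
(2,4): flips 1 -> legal
(3,4): flips 4 -> legal
(4,0): flips 1 -> legal
(4,2): flips 2 -> legal
(4,4): flips 1 -> legal
(5,0): flips 1 -> legal
(5,3): no bracket -> illegal
(5,4): no bracket -> illegal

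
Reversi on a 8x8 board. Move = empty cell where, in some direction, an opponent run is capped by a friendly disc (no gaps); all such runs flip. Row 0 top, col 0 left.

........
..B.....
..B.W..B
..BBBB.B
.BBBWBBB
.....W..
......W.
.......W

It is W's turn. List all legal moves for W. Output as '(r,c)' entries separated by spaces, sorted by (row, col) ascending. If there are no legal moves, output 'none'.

Answer: (1,1) (2,5) (2,6) (4,0) (5,1) (5,7)

Derivation:
(0,1): no bracket -> illegal
(0,2): no bracket -> illegal
(0,3): no bracket -> illegal
(1,1): flips 2 -> legal
(1,3): no bracket -> illegal
(1,6): no bracket -> illegal
(1,7): no bracket -> illegal
(2,1): no bracket -> illegal
(2,3): no bracket -> illegal
(2,5): flips 2 -> legal
(2,6): flips 1 -> legal
(3,0): no bracket -> illegal
(3,1): no bracket -> illegal
(3,6): no bracket -> illegal
(4,0): flips 3 -> legal
(5,0): no bracket -> illegal
(5,1): flips 2 -> legal
(5,2): no bracket -> illegal
(5,3): no bracket -> illegal
(5,4): no bracket -> illegal
(5,6): no bracket -> illegal
(5,7): flips 2 -> legal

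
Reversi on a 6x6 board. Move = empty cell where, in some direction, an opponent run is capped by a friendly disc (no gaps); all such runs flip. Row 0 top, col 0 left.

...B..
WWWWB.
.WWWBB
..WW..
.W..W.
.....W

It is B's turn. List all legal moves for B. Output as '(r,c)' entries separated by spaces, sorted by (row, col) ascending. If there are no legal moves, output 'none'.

Answer: (0,2) (2,0) (3,0) (4,2) (4,3) (5,0)

Derivation:
(0,0): no bracket -> illegal
(0,1): no bracket -> illegal
(0,2): flips 1 -> legal
(0,4): no bracket -> illegal
(2,0): flips 3 -> legal
(3,0): flips 2 -> legal
(3,1): no bracket -> illegal
(3,4): no bracket -> illegal
(3,5): no bracket -> illegal
(4,0): no bracket -> illegal
(4,2): flips 1 -> legal
(4,3): flips 3 -> legal
(4,5): no bracket -> illegal
(5,0): flips 3 -> legal
(5,1): no bracket -> illegal
(5,2): no bracket -> illegal
(5,3): no bracket -> illegal
(5,4): no bracket -> illegal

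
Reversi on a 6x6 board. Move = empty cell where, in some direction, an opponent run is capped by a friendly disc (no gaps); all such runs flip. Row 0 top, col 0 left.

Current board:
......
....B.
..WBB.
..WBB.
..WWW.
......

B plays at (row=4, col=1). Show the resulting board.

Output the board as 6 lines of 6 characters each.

Place B at (4,1); scan 8 dirs for brackets.
Dir NW: first cell '.' (not opp) -> no flip
Dir N: first cell '.' (not opp) -> no flip
Dir NE: opp run (3,2) capped by B -> flip
Dir W: first cell '.' (not opp) -> no flip
Dir E: opp run (4,2) (4,3) (4,4), next='.' -> no flip
Dir SW: first cell '.' (not opp) -> no flip
Dir S: first cell '.' (not opp) -> no flip
Dir SE: first cell '.' (not opp) -> no flip
All flips: (3,2)

Answer: ......
....B.
..WBB.
..BBB.
.BWWW.
......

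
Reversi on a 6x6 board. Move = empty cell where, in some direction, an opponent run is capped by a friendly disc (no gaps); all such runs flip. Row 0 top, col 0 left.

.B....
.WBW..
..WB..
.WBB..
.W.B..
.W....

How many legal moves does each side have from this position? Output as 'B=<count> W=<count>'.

-- B to move --
(0,0): flips 2 -> legal
(0,2): no bracket -> illegal
(0,3): flips 1 -> legal
(0,4): no bracket -> illegal
(1,0): flips 1 -> legal
(1,4): flips 1 -> legal
(2,0): no bracket -> illegal
(2,1): flips 2 -> legal
(2,4): no bracket -> illegal
(3,0): flips 1 -> legal
(4,0): no bracket -> illegal
(4,2): no bracket -> illegal
(5,0): flips 1 -> legal
(5,2): no bracket -> illegal
B mobility = 7
-- W to move --
(0,0): no bracket -> illegal
(0,2): flips 1 -> legal
(0,3): no bracket -> illegal
(1,0): no bracket -> illegal
(1,4): flips 2 -> legal
(2,1): no bracket -> illegal
(2,4): flips 1 -> legal
(3,4): flips 2 -> legal
(4,2): flips 1 -> legal
(4,4): flips 1 -> legal
(5,2): no bracket -> illegal
(5,3): flips 3 -> legal
(5,4): no bracket -> illegal
W mobility = 7

Answer: B=7 W=7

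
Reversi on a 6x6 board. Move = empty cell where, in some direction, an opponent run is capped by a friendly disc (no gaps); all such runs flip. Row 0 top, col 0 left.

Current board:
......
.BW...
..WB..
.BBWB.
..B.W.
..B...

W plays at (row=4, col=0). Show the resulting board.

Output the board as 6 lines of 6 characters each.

Answer: ......
.BW...
..WB..
.WBWB.
W.B.W.
..B...

Derivation:
Place W at (4,0); scan 8 dirs for brackets.
Dir NW: edge -> no flip
Dir N: first cell '.' (not opp) -> no flip
Dir NE: opp run (3,1) capped by W -> flip
Dir W: edge -> no flip
Dir E: first cell '.' (not opp) -> no flip
Dir SW: edge -> no flip
Dir S: first cell '.' (not opp) -> no flip
Dir SE: first cell '.' (not opp) -> no flip
All flips: (3,1)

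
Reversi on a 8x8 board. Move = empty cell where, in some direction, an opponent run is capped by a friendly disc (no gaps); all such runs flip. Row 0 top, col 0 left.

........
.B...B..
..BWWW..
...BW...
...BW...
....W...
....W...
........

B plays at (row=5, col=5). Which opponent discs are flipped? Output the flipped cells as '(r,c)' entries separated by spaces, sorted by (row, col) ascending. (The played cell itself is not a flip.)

Dir NW: opp run (4,4) capped by B -> flip
Dir N: first cell '.' (not opp) -> no flip
Dir NE: first cell '.' (not opp) -> no flip
Dir W: opp run (5,4), next='.' -> no flip
Dir E: first cell '.' (not opp) -> no flip
Dir SW: opp run (6,4), next='.' -> no flip
Dir S: first cell '.' (not opp) -> no flip
Dir SE: first cell '.' (not opp) -> no flip

Answer: (4,4)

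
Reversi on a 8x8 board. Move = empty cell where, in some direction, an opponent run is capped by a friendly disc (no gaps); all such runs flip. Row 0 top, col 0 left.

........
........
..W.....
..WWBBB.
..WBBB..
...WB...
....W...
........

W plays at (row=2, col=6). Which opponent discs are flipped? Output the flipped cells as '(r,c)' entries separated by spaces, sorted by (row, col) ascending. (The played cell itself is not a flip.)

Answer: (3,5) (4,4)

Derivation:
Dir NW: first cell '.' (not opp) -> no flip
Dir N: first cell '.' (not opp) -> no flip
Dir NE: first cell '.' (not opp) -> no flip
Dir W: first cell '.' (not opp) -> no flip
Dir E: first cell '.' (not opp) -> no flip
Dir SW: opp run (3,5) (4,4) capped by W -> flip
Dir S: opp run (3,6), next='.' -> no flip
Dir SE: first cell '.' (not opp) -> no flip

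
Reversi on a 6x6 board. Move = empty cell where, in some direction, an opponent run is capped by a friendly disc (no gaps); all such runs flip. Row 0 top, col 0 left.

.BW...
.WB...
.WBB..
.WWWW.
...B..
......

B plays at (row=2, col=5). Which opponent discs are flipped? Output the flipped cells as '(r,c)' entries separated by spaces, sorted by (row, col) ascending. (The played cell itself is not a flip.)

Dir NW: first cell '.' (not opp) -> no flip
Dir N: first cell '.' (not opp) -> no flip
Dir NE: edge -> no flip
Dir W: first cell '.' (not opp) -> no flip
Dir E: edge -> no flip
Dir SW: opp run (3,4) capped by B -> flip
Dir S: first cell '.' (not opp) -> no flip
Dir SE: edge -> no flip

Answer: (3,4)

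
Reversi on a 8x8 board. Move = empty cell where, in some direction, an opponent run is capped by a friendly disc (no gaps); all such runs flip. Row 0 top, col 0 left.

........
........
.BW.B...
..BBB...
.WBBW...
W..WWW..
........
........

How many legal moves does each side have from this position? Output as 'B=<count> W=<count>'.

Answer: B=9 W=6

Derivation:
-- B to move --
(1,1): flips 1 -> legal
(1,2): flips 1 -> legal
(1,3): no bracket -> illegal
(2,3): flips 1 -> legal
(3,0): no bracket -> illegal
(3,1): no bracket -> illegal
(3,5): no bracket -> illegal
(4,0): flips 1 -> legal
(4,5): flips 1 -> legal
(4,6): no bracket -> illegal
(5,1): no bracket -> illegal
(5,2): no bracket -> illegal
(5,6): no bracket -> illegal
(6,0): no bracket -> illegal
(6,1): no bracket -> illegal
(6,2): no bracket -> illegal
(6,3): flips 1 -> legal
(6,4): flips 3 -> legal
(6,5): flips 1 -> legal
(6,6): flips 2 -> legal
B mobility = 9
-- W to move --
(1,0): flips 3 -> legal
(1,1): no bracket -> illegal
(1,2): no bracket -> illegal
(1,3): no bracket -> illegal
(1,4): flips 2 -> legal
(1,5): no bracket -> illegal
(2,0): flips 1 -> legal
(2,3): flips 3 -> legal
(2,5): no bracket -> illegal
(3,0): no bracket -> illegal
(3,1): flips 1 -> legal
(3,5): no bracket -> illegal
(4,5): no bracket -> illegal
(5,1): no bracket -> illegal
(5,2): flips 2 -> legal
W mobility = 6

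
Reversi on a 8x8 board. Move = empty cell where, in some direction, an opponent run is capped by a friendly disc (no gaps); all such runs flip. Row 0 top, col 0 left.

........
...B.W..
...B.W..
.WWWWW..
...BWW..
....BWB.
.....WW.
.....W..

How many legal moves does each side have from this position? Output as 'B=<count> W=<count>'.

-- B to move --
(0,4): no bracket -> illegal
(0,5): no bracket -> illegal
(0,6): no bracket -> illegal
(1,4): no bracket -> illegal
(1,6): flips 2 -> legal
(2,0): no bracket -> illegal
(2,1): flips 1 -> legal
(2,2): no bracket -> illegal
(2,4): flips 2 -> legal
(2,6): no bracket -> illegal
(3,0): no bracket -> illegal
(3,6): flips 1 -> legal
(4,0): no bracket -> illegal
(4,1): flips 1 -> legal
(4,2): no bracket -> illegal
(4,6): flips 2 -> legal
(5,3): no bracket -> illegal
(5,7): no bracket -> illegal
(6,4): no bracket -> illegal
(6,7): no bracket -> illegal
(7,4): flips 1 -> legal
(7,6): flips 2 -> legal
(7,7): no bracket -> illegal
B mobility = 8
-- W to move --
(0,2): no bracket -> illegal
(0,3): flips 2 -> legal
(0,4): no bracket -> illegal
(1,2): flips 1 -> legal
(1,4): flips 1 -> legal
(2,2): no bracket -> illegal
(2,4): no bracket -> illegal
(4,2): flips 1 -> legal
(4,6): flips 1 -> legal
(4,7): flips 1 -> legal
(5,2): flips 1 -> legal
(5,3): flips 2 -> legal
(5,7): flips 1 -> legal
(6,3): flips 1 -> legal
(6,4): flips 1 -> legal
(6,7): flips 1 -> legal
W mobility = 12

Answer: B=8 W=12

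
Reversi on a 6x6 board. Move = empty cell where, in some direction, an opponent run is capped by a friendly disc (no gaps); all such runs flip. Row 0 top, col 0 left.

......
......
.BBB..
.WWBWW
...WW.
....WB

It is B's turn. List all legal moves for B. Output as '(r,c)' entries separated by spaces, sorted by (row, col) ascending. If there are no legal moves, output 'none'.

Answer: (3,0) (4,0) (4,1) (4,2) (4,5) (5,3)

Derivation:
(2,0): no bracket -> illegal
(2,4): no bracket -> illegal
(2,5): no bracket -> illegal
(3,0): flips 2 -> legal
(4,0): flips 1 -> legal
(4,1): flips 2 -> legal
(4,2): flips 1 -> legal
(4,5): flips 1 -> legal
(5,2): no bracket -> illegal
(5,3): flips 2 -> legal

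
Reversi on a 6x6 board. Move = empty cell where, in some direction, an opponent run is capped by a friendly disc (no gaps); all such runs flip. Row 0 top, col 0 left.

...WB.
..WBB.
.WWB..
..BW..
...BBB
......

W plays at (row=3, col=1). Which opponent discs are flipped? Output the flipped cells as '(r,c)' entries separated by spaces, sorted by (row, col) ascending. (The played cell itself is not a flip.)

Dir NW: first cell '.' (not opp) -> no flip
Dir N: first cell 'W' (not opp) -> no flip
Dir NE: first cell 'W' (not opp) -> no flip
Dir W: first cell '.' (not opp) -> no flip
Dir E: opp run (3,2) capped by W -> flip
Dir SW: first cell '.' (not opp) -> no flip
Dir S: first cell '.' (not opp) -> no flip
Dir SE: first cell '.' (not opp) -> no flip

Answer: (3,2)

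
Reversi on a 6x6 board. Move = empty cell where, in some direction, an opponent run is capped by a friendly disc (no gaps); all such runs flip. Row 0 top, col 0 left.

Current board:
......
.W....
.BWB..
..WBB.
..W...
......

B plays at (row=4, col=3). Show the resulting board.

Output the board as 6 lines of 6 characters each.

Place B at (4,3); scan 8 dirs for brackets.
Dir NW: opp run (3,2) capped by B -> flip
Dir N: first cell 'B' (not opp) -> no flip
Dir NE: first cell 'B' (not opp) -> no flip
Dir W: opp run (4,2), next='.' -> no flip
Dir E: first cell '.' (not opp) -> no flip
Dir SW: first cell '.' (not opp) -> no flip
Dir S: first cell '.' (not opp) -> no flip
Dir SE: first cell '.' (not opp) -> no flip
All flips: (3,2)

Answer: ......
.W....
.BWB..
..BBB.
..WB..
......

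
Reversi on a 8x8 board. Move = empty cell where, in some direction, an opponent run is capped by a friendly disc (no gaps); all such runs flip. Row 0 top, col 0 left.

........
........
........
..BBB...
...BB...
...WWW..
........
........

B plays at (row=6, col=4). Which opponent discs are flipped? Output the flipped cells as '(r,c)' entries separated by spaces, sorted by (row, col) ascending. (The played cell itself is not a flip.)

Dir NW: opp run (5,3), next='.' -> no flip
Dir N: opp run (5,4) capped by B -> flip
Dir NE: opp run (5,5), next='.' -> no flip
Dir W: first cell '.' (not opp) -> no flip
Dir E: first cell '.' (not opp) -> no flip
Dir SW: first cell '.' (not opp) -> no flip
Dir S: first cell '.' (not opp) -> no flip
Dir SE: first cell '.' (not opp) -> no flip

Answer: (5,4)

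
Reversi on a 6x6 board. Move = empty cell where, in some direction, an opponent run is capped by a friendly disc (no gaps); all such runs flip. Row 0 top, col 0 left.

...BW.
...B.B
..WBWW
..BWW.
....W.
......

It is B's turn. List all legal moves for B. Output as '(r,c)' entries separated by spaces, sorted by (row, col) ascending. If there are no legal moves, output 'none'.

Answer: (0,5) (1,2) (2,1) (3,1) (3,5) (4,2) (4,3) (4,5)

Derivation:
(0,5): flips 1 -> legal
(1,1): no bracket -> illegal
(1,2): flips 1 -> legal
(1,4): no bracket -> illegal
(2,1): flips 1 -> legal
(3,1): flips 1 -> legal
(3,5): flips 4 -> legal
(4,2): flips 2 -> legal
(4,3): flips 1 -> legal
(4,5): flips 1 -> legal
(5,3): no bracket -> illegal
(5,4): no bracket -> illegal
(5,5): no bracket -> illegal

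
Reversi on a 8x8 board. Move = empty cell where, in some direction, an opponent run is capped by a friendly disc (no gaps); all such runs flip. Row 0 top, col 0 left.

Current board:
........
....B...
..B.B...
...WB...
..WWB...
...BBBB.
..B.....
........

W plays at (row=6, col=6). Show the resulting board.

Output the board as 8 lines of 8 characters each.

Answer: ........
....B...
..B.B...
...WB...
..WWW...
...BBWB.
..B...W.
........

Derivation:
Place W at (6,6); scan 8 dirs for brackets.
Dir NW: opp run (5,5) (4,4) capped by W -> flip
Dir N: opp run (5,6), next='.' -> no flip
Dir NE: first cell '.' (not opp) -> no flip
Dir W: first cell '.' (not opp) -> no flip
Dir E: first cell '.' (not opp) -> no flip
Dir SW: first cell '.' (not opp) -> no flip
Dir S: first cell '.' (not opp) -> no flip
Dir SE: first cell '.' (not opp) -> no flip
All flips: (4,4) (5,5)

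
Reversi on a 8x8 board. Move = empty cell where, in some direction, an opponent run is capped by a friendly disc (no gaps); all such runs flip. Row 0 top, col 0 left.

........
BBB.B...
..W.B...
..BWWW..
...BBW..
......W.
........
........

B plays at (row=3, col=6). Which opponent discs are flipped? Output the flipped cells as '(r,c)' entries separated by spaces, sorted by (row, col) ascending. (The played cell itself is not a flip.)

Dir NW: first cell '.' (not opp) -> no flip
Dir N: first cell '.' (not opp) -> no flip
Dir NE: first cell '.' (not opp) -> no flip
Dir W: opp run (3,5) (3,4) (3,3) capped by B -> flip
Dir E: first cell '.' (not opp) -> no flip
Dir SW: opp run (4,5), next='.' -> no flip
Dir S: first cell '.' (not opp) -> no flip
Dir SE: first cell '.' (not opp) -> no flip

Answer: (3,3) (3,4) (3,5)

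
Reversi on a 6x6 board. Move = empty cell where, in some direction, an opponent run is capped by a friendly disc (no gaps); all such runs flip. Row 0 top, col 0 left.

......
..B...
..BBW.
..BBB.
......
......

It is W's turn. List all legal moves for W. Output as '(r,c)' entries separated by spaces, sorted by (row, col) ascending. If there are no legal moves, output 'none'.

Answer: (2,1) (4,2) (4,4)

Derivation:
(0,1): no bracket -> illegal
(0,2): no bracket -> illegal
(0,3): no bracket -> illegal
(1,1): no bracket -> illegal
(1,3): no bracket -> illegal
(1,4): no bracket -> illegal
(2,1): flips 2 -> legal
(2,5): no bracket -> illegal
(3,1): no bracket -> illegal
(3,5): no bracket -> illegal
(4,1): no bracket -> illegal
(4,2): flips 1 -> legal
(4,3): no bracket -> illegal
(4,4): flips 1 -> legal
(4,5): no bracket -> illegal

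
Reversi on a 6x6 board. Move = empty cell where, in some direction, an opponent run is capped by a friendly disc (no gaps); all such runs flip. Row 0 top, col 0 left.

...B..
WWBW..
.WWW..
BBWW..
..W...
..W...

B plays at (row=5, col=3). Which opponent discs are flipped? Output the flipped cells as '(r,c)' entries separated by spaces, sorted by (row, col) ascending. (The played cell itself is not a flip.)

Answer: (4,2)

Derivation:
Dir NW: opp run (4,2) capped by B -> flip
Dir N: first cell '.' (not opp) -> no flip
Dir NE: first cell '.' (not opp) -> no flip
Dir W: opp run (5,2), next='.' -> no flip
Dir E: first cell '.' (not opp) -> no flip
Dir SW: edge -> no flip
Dir S: edge -> no flip
Dir SE: edge -> no flip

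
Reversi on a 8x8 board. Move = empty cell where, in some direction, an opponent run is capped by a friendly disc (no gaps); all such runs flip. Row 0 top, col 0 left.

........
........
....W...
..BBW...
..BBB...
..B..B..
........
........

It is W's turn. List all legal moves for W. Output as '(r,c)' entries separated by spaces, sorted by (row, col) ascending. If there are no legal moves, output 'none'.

Answer: (3,1) (5,1) (5,4) (6,1)

Derivation:
(2,1): no bracket -> illegal
(2,2): no bracket -> illegal
(2,3): no bracket -> illegal
(3,1): flips 2 -> legal
(3,5): no bracket -> illegal
(4,1): no bracket -> illegal
(4,5): no bracket -> illegal
(4,6): no bracket -> illegal
(5,1): flips 2 -> legal
(5,3): no bracket -> illegal
(5,4): flips 1 -> legal
(5,6): no bracket -> illegal
(6,1): flips 2 -> legal
(6,2): no bracket -> illegal
(6,3): no bracket -> illegal
(6,4): no bracket -> illegal
(6,5): no bracket -> illegal
(6,6): no bracket -> illegal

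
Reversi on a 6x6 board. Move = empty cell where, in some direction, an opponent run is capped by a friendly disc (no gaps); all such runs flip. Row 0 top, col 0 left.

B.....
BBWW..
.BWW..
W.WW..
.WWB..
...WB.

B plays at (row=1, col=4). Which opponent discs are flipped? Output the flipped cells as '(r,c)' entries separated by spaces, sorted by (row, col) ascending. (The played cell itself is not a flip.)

Dir NW: first cell '.' (not opp) -> no flip
Dir N: first cell '.' (not opp) -> no flip
Dir NE: first cell '.' (not opp) -> no flip
Dir W: opp run (1,3) (1,2) capped by B -> flip
Dir E: first cell '.' (not opp) -> no flip
Dir SW: opp run (2,3) (3,2) (4,1), next='.' -> no flip
Dir S: first cell '.' (not opp) -> no flip
Dir SE: first cell '.' (not opp) -> no flip

Answer: (1,2) (1,3)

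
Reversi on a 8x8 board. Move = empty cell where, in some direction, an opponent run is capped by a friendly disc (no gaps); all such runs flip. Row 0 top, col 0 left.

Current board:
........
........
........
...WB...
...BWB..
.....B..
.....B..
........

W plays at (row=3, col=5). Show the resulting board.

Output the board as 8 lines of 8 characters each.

Answer: ........
........
........
...WWW..
...BWB..
.....B..
.....B..
........

Derivation:
Place W at (3,5); scan 8 dirs for brackets.
Dir NW: first cell '.' (not opp) -> no flip
Dir N: first cell '.' (not opp) -> no flip
Dir NE: first cell '.' (not opp) -> no flip
Dir W: opp run (3,4) capped by W -> flip
Dir E: first cell '.' (not opp) -> no flip
Dir SW: first cell 'W' (not opp) -> no flip
Dir S: opp run (4,5) (5,5) (6,5), next='.' -> no flip
Dir SE: first cell '.' (not opp) -> no flip
All flips: (3,4)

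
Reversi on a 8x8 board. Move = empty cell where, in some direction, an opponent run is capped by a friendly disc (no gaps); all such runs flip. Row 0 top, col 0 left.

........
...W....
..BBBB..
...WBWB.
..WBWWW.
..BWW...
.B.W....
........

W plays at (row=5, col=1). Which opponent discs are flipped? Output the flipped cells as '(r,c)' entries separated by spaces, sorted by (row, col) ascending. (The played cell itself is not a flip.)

Dir NW: first cell '.' (not opp) -> no flip
Dir N: first cell '.' (not opp) -> no flip
Dir NE: first cell 'W' (not opp) -> no flip
Dir W: first cell '.' (not opp) -> no flip
Dir E: opp run (5,2) capped by W -> flip
Dir SW: first cell '.' (not opp) -> no flip
Dir S: opp run (6,1), next='.' -> no flip
Dir SE: first cell '.' (not opp) -> no flip

Answer: (5,2)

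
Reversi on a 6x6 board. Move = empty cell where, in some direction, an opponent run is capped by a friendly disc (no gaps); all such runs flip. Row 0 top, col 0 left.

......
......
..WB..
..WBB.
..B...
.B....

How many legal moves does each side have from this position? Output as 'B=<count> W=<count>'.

Answer: B=5 W=5

Derivation:
-- B to move --
(1,1): flips 1 -> legal
(1,2): flips 2 -> legal
(1,3): no bracket -> illegal
(2,1): flips 1 -> legal
(3,1): flips 1 -> legal
(4,1): flips 1 -> legal
(4,3): no bracket -> illegal
B mobility = 5
-- W to move --
(1,2): no bracket -> illegal
(1,3): no bracket -> illegal
(1,4): flips 1 -> legal
(2,4): flips 1 -> legal
(2,5): no bracket -> illegal
(3,1): no bracket -> illegal
(3,5): flips 2 -> legal
(4,0): no bracket -> illegal
(4,1): no bracket -> illegal
(4,3): no bracket -> illegal
(4,4): flips 1 -> legal
(4,5): no bracket -> illegal
(5,0): no bracket -> illegal
(5,2): flips 1 -> legal
(5,3): no bracket -> illegal
W mobility = 5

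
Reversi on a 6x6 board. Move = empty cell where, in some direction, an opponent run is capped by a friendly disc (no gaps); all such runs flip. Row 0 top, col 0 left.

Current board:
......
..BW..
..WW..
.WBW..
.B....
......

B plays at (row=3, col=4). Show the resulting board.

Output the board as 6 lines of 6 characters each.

Place B at (3,4); scan 8 dirs for brackets.
Dir NW: opp run (2,3) capped by B -> flip
Dir N: first cell '.' (not opp) -> no flip
Dir NE: first cell '.' (not opp) -> no flip
Dir W: opp run (3,3) capped by B -> flip
Dir E: first cell '.' (not opp) -> no flip
Dir SW: first cell '.' (not opp) -> no flip
Dir S: first cell '.' (not opp) -> no flip
Dir SE: first cell '.' (not opp) -> no flip
All flips: (2,3) (3,3)

Answer: ......
..BW..
..WB..
.WBBB.
.B....
......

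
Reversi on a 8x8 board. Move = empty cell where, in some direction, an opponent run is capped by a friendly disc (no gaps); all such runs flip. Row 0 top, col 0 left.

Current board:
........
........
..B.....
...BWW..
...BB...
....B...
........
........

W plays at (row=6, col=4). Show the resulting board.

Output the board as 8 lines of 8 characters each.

Place W at (6,4); scan 8 dirs for brackets.
Dir NW: first cell '.' (not opp) -> no flip
Dir N: opp run (5,4) (4,4) capped by W -> flip
Dir NE: first cell '.' (not opp) -> no flip
Dir W: first cell '.' (not opp) -> no flip
Dir E: first cell '.' (not opp) -> no flip
Dir SW: first cell '.' (not opp) -> no flip
Dir S: first cell '.' (not opp) -> no flip
Dir SE: first cell '.' (not opp) -> no flip
All flips: (4,4) (5,4)

Answer: ........
........
..B.....
...BWW..
...BW...
....W...
....W...
........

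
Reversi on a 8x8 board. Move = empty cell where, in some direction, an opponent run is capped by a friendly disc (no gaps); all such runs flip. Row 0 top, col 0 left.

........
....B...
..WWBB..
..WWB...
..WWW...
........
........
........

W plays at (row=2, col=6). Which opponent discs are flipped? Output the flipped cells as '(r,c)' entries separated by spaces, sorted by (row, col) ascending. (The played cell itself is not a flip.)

Answer: (2,4) (2,5)

Derivation:
Dir NW: first cell '.' (not opp) -> no flip
Dir N: first cell '.' (not opp) -> no flip
Dir NE: first cell '.' (not opp) -> no flip
Dir W: opp run (2,5) (2,4) capped by W -> flip
Dir E: first cell '.' (not opp) -> no flip
Dir SW: first cell '.' (not opp) -> no flip
Dir S: first cell '.' (not opp) -> no flip
Dir SE: first cell '.' (not opp) -> no flip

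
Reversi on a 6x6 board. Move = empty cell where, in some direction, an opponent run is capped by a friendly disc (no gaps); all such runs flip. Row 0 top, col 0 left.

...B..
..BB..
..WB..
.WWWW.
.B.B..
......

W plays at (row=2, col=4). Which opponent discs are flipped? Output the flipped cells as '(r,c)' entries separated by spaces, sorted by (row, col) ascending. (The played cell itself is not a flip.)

Answer: (2,3)

Derivation:
Dir NW: opp run (1,3), next='.' -> no flip
Dir N: first cell '.' (not opp) -> no flip
Dir NE: first cell '.' (not opp) -> no flip
Dir W: opp run (2,3) capped by W -> flip
Dir E: first cell '.' (not opp) -> no flip
Dir SW: first cell 'W' (not opp) -> no flip
Dir S: first cell 'W' (not opp) -> no flip
Dir SE: first cell '.' (not opp) -> no flip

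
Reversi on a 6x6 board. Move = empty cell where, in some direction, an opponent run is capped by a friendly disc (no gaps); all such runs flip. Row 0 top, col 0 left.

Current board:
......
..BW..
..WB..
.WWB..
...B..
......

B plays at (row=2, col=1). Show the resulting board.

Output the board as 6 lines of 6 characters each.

Answer: ......
..BW..
.BBB..
.WBB..
...B..
......

Derivation:
Place B at (2,1); scan 8 dirs for brackets.
Dir NW: first cell '.' (not opp) -> no flip
Dir N: first cell '.' (not opp) -> no flip
Dir NE: first cell 'B' (not opp) -> no flip
Dir W: first cell '.' (not opp) -> no flip
Dir E: opp run (2,2) capped by B -> flip
Dir SW: first cell '.' (not opp) -> no flip
Dir S: opp run (3,1), next='.' -> no flip
Dir SE: opp run (3,2) capped by B -> flip
All flips: (2,2) (3,2)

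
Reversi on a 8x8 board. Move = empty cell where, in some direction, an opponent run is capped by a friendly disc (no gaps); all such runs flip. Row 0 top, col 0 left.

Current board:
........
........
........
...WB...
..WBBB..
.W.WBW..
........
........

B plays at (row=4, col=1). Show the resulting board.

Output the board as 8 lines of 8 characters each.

Answer: ........
........
........
...WB...
.BBBBB..
.W.WBW..
........
........

Derivation:
Place B at (4,1); scan 8 dirs for brackets.
Dir NW: first cell '.' (not opp) -> no flip
Dir N: first cell '.' (not opp) -> no flip
Dir NE: first cell '.' (not opp) -> no flip
Dir W: first cell '.' (not opp) -> no flip
Dir E: opp run (4,2) capped by B -> flip
Dir SW: first cell '.' (not opp) -> no flip
Dir S: opp run (5,1), next='.' -> no flip
Dir SE: first cell '.' (not opp) -> no flip
All flips: (4,2)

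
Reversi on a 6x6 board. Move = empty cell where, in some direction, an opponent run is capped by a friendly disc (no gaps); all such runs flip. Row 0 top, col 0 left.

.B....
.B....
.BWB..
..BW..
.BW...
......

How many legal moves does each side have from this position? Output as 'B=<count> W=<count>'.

-- B to move --
(1,2): flips 1 -> legal
(1,3): no bracket -> illegal
(2,4): no bracket -> illegal
(3,1): no bracket -> illegal
(3,4): flips 1 -> legal
(4,3): flips 2 -> legal
(4,4): flips 2 -> legal
(5,1): no bracket -> illegal
(5,2): flips 1 -> legal
(5,3): no bracket -> illegal
B mobility = 5
-- W to move --
(0,0): flips 1 -> legal
(0,2): no bracket -> illegal
(1,0): no bracket -> illegal
(1,2): no bracket -> illegal
(1,3): flips 1 -> legal
(1,4): no bracket -> illegal
(2,0): flips 1 -> legal
(2,4): flips 1 -> legal
(3,0): no bracket -> illegal
(3,1): flips 1 -> legal
(3,4): no bracket -> illegal
(4,0): flips 1 -> legal
(4,3): no bracket -> illegal
(5,0): no bracket -> illegal
(5,1): no bracket -> illegal
(5,2): no bracket -> illegal
W mobility = 6

Answer: B=5 W=6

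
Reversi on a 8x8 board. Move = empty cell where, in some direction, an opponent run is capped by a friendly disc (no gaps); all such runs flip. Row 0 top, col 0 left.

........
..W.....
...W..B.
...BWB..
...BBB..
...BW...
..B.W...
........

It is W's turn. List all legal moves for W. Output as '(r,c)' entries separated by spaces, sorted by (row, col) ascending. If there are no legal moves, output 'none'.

(1,5): no bracket -> illegal
(1,6): no bracket -> illegal
(1,7): no bracket -> illegal
(2,2): no bracket -> illegal
(2,4): no bracket -> illegal
(2,5): no bracket -> illegal
(2,7): no bracket -> illegal
(3,2): flips 2 -> legal
(3,6): flips 2 -> legal
(3,7): no bracket -> illegal
(4,2): flips 1 -> legal
(4,6): no bracket -> illegal
(5,1): no bracket -> illegal
(5,2): flips 2 -> legal
(5,5): no bracket -> illegal
(5,6): flips 1 -> legal
(6,1): no bracket -> illegal
(6,3): flips 3 -> legal
(7,1): no bracket -> illegal
(7,2): no bracket -> illegal
(7,3): no bracket -> illegal

Answer: (3,2) (3,6) (4,2) (5,2) (5,6) (6,3)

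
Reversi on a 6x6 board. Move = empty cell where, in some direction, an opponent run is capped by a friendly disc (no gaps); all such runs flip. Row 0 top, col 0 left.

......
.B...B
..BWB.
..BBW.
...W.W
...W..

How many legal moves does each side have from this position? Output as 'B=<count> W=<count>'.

-- B to move --
(1,2): no bracket -> illegal
(1,3): flips 1 -> legal
(1,4): flips 1 -> legal
(2,5): no bracket -> illegal
(3,5): flips 1 -> legal
(4,2): no bracket -> illegal
(4,4): flips 1 -> legal
(5,2): no bracket -> illegal
(5,4): flips 1 -> legal
(5,5): no bracket -> illegal
B mobility = 5
-- W to move --
(0,0): no bracket -> illegal
(0,1): no bracket -> illegal
(0,2): no bracket -> illegal
(0,4): no bracket -> illegal
(0,5): no bracket -> illegal
(1,0): no bracket -> illegal
(1,2): no bracket -> illegal
(1,3): no bracket -> illegal
(1,4): flips 1 -> legal
(2,0): no bracket -> illegal
(2,1): flips 2 -> legal
(2,5): flips 1 -> legal
(3,1): flips 2 -> legal
(3,5): no bracket -> illegal
(4,1): flips 1 -> legal
(4,2): no bracket -> illegal
(4,4): no bracket -> illegal
W mobility = 5

Answer: B=5 W=5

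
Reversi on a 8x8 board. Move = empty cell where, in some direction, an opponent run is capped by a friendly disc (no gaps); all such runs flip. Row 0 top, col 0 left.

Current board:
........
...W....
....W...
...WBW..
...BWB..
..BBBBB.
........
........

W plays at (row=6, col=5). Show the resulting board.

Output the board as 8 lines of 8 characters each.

Place W at (6,5); scan 8 dirs for brackets.
Dir NW: opp run (5,4) (4,3), next='.' -> no flip
Dir N: opp run (5,5) (4,5) capped by W -> flip
Dir NE: opp run (5,6), next='.' -> no flip
Dir W: first cell '.' (not opp) -> no flip
Dir E: first cell '.' (not opp) -> no flip
Dir SW: first cell '.' (not opp) -> no flip
Dir S: first cell '.' (not opp) -> no flip
Dir SE: first cell '.' (not opp) -> no flip
All flips: (4,5) (5,5)

Answer: ........
...W....
....W...
...WBW..
...BWW..
..BBBWB.
.....W..
........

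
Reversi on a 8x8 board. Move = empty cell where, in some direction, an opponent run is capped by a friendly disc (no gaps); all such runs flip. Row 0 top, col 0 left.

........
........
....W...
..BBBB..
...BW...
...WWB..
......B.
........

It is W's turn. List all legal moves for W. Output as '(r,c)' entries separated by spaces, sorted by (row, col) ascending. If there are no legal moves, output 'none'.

(2,1): flips 2 -> legal
(2,2): flips 1 -> legal
(2,3): flips 2 -> legal
(2,5): no bracket -> illegal
(2,6): flips 1 -> legal
(3,1): no bracket -> illegal
(3,6): no bracket -> illegal
(4,1): no bracket -> illegal
(4,2): flips 2 -> legal
(4,5): no bracket -> illegal
(4,6): flips 1 -> legal
(5,2): no bracket -> illegal
(5,6): flips 1 -> legal
(5,7): no bracket -> illegal
(6,4): no bracket -> illegal
(6,5): no bracket -> illegal
(6,7): no bracket -> illegal
(7,5): no bracket -> illegal
(7,6): no bracket -> illegal
(7,7): flips 2 -> legal

Answer: (2,1) (2,2) (2,3) (2,6) (4,2) (4,6) (5,6) (7,7)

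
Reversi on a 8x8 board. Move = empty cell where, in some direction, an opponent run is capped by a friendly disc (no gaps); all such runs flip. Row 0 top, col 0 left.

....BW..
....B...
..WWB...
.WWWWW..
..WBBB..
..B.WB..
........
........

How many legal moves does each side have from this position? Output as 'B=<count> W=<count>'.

-- B to move --
(0,6): flips 1 -> legal
(1,1): flips 2 -> legal
(1,2): flips 5 -> legal
(1,3): flips 2 -> legal
(1,5): no bracket -> illegal
(1,6): no bracket -> illegal
(2,0): no bracket -> illegal
(2,1): flips 3 -> legal
(2,5): flips 2 -> legal
(2,6): flips 1 -> legal
(3,0): no bracket -> illegal
(3,6): no bracket -> illegal
(4,0): no bracket -> illegal
(4,1): flips 3 -> legal
(4,6): flips 1 -> legal
(5,1): flips 2 -> legal
(5,3): flips 1 -> legal
(6,3): flips 1 -> legal
(6,4): flips 1 -> legal
(6,5): flips 1 -> legal
B mobility = 14
-- W to move --
(0,3): flips 1 -> legal
(1,3): flips 1 -> legal
(1,5): flips 1 -> legal
(2,5): flips 1 -> legal
(3,6): flips 1 -> legal
(4,1): no bracket -> illegal
(4,6): flips 3 -> legal
(5,1): no bracket -> illegal
(5,3): flips 2 -> legal
(5,6): flips 2 -> legal
(6,1): flips 2 -> legal
(6,2): flips 1 -> legal
(6,3): no bracket -> illegal
(6,4): no bracket -> illegal
(6,5): flips 2 -> legal
(6,6): flips 2 -> legal
W mobility = 12

Answer: B=14 W=12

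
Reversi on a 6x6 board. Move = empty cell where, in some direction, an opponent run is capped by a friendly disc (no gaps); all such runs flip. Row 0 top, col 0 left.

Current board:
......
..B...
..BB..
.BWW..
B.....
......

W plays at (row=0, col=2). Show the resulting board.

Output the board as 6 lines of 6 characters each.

Place W at (0,2); scan 8 dirs for brackets.
Dir NW: edge -> no flip
Dir N: edge -> no flip
Dir NE: edge -> no flip
Dir W: first cell '.' (not opp) -> no flip
Dir E: first cell '.' (not opp) -> no flip
Dir SW: first cell '.' (not opp) -> no flip
Dir S: opp run (1,2) (2,2) capped by W -> flip
Dir SE: first cell '.' (not opp) -> no flip
All flips: (1,2) (2,2)

Answer: ..W...
..W...
..WB..
.BWW..
B.....
......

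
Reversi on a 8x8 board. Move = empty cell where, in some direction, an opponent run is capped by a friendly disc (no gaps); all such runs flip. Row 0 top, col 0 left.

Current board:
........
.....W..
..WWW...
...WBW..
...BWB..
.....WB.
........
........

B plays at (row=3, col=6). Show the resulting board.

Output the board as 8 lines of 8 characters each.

Place B at (3,6); scan 8 dirs for brackets.
Dir NW: first cell '.' (not opp) -> no flip
Dir N: first cell '.' (not opp) -> no flip
Dir NE: first cell '.' (not opp) -> no flip
Dir W: opp run (3,5) capped by B -> flip
Dir E: first cell '.' (not opp) -> no flip
Dir SW: first cell 'B' (not opp) -> no flip
Dir S: first cell '.' (not opp) -> no flip
Dir SE: first cell '.' (not opp) -> no flip
All flips: (3,5)

Answer: ........
.....W..
..WWW...
...WBBB.
...BWB..
.....WB.
........
........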